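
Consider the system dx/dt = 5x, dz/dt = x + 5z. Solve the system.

x(t) = -K_2e^(5t), z(t) = -K_1e^(5t) - K_2te^(5t) - 3K_2e^(5t)

Coefficient matrix A = [[5, 0], [1, 5]].
Characteristic polynomial det(A - λI) = λ^2 - 10λ + 25 = 0.
Single eigenvalue λ = 5 with algebraic multiplicity 2.
Eigenvector v = (0,-1); generalized eigenvector w with (A-λI)w=v is (-1,-3).
General solution: e^(5t)[K_1·v + K_2·(t·v + w)].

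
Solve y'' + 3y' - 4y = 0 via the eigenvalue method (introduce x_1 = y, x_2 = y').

y(t) = C_1e^(t) + C_2e^(-4t)

Let x_1 = y, x_2 = y'. Then x_1' = x_2 and x_2' = 4x_1 - 3x_2.
A = [[0,1],[4,-3]]; det(A-λI) = λ^2 + 3λ - 4.
Eigenvalues λ = 1, -4 with eigenvectors (1,1), (1,-4).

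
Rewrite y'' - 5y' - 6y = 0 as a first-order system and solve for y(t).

Let x_1 = y, x_2 = y'. Then x_1' = x_2 and x_2' = 6x_1 + 5x_2.
A = [[0,1],[6,5]]; det(A-λI) = λ^2 - 5λ - 6.
Eigenvalues λ = -1, 6 with eigenvectors (1,-1), (1,6).

y(t) = C_1e^(-t) + C_2e^(6t)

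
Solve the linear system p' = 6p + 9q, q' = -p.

p(t) = -3C_1e^(3t) - 3C_2te^(3t) - C_2e^(3t), q(t) = C_1e^(3t) + C_2te^(3t)

Coefficient matrix A = [[6, 9], [-1, 0]].
Characteristic polynomial det(A - λI) = λ^2 - 6λ + 9 = 0.
Single eigenvalue λ = 3 with algebraic multiplicity 2.
Eigenvector v = (-3,1); generalized eigenvector w with (A-λI)w=v is (-1,0).
General solution: e^(3t)[C_1·v + C_2·(t·v + w)].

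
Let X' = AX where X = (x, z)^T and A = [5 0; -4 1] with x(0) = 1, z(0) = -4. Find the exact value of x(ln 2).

32

A = [[5,0],[-4,1]]; eigenvalues λ = 1, 5.
Eigenvectors: (0,-1) for λ=1, (1,-1) for λ=5.
From the initial condition, c_1 = 3, c_2 = 1.
x(ln 2) = (3)(2^1)(0) + (1)(2^5)(1) = 32.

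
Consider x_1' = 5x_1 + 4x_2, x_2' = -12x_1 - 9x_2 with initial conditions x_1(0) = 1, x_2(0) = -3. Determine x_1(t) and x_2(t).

x_1(t) = -2e^(-t) + 3e^(-3t), x_2(t) = 3e^(-t) - 6e^(-3t)

Coefficient matrix A = [[5, 4], [-12, -9]].
Characteristic polynomial det(A - λI) = λ^2 + 4λ + 3 = 0.
Eigenvalues λ = -1, -3.
For λ=-1: (A-λI) row 1 is [6, 4], so an eigenvector is (-2, 3).
For λ=-3: (A-λI) row 1 is [8, 4], so an eigenvector is (-1, 2).
General solution: c_1e^(-t)(-2,3) + c_2e^(-3t)(-1,2).
Applying x_1(0)=1, x_2(0)=-3 gives c_1=1, c_2=-3.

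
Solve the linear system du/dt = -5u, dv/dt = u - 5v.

u(t) = -c_2e^(-5t), v(t) = -c_1e^(-5t) - c_2te^(-5t) + c_2e^(-5t)

Coefficient matrix A = [[-5, 0], [1, -5]].
Characteristic polynomial det(A - λI) = λ^2 + 10λ + 25 = 0.
Single eigenvalue λ = -5 with algebraic multiplicity 2.
Eigenvector v = (0,-1); generalized eigenvector w with (A-λI)w=v is (-1,1).
General solution: e^(-5t)[c_1·v + c_2·(t·v + w)].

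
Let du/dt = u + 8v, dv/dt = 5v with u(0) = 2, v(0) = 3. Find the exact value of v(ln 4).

A = [[1,8],[0,5]]; eigenvalues λ = 5, 1.
Eigenvectors: (-2,-1) for λ=5, (1,0) for λ=1.
From the initial condition, c_1 = -3, c_2 = -4.
v(ln 4) = (-3)(4^5)(-1) + (-4)(4^1)(0) = 3072.

3072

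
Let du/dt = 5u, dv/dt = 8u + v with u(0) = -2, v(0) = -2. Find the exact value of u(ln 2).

-64

A = [[5,0],[8,1]]; eigenvalues λ = 5, 1.
Eigenvectors: (1,2) for λ=5, (0,-1) for λ=1.
From the initial condition, c_1 = -2, c_2 = -2.
u(ln 2) = (-2)(2^5)(1) + (-2)(2^1)(0) = -64.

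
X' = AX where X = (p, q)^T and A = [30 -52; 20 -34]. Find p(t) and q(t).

p(t) = -3C_1e^(-2t)sin(4t) - 2C_1e^(-2t)cos(4t) - 2C_2e^(-2t)sin(4t) + 3C_2e^(-2t)cos(4t), q(t) = -2C_1e^(-2t)sin(4t) - C_1e^(-2t)cos(4t) - C_2e^(-2t)sin(4t) + 2C_2e^(-2t)cos(4t)

Coefficient matrix A = [[30, -52], [20, -34]].
Characteristic polynomial det(A - λI) = λ^2 + 4λ + 20 = 0.
Eigenvalues λ = -2 ± 4i (complex conjugate pair).
For λ=-2+4i: an eigenvector is (-2,-1) - i(-3,-2) = (-2 + 3i, -1 + 2i).
A real fundamental pair from Re and Im of e^((-2+4i)t)v: X_1 = e^(-2t)(cos(4t)·(-2,-1) + sin(4t)·(-3,-2)), X_2 = e^(-2t)(sin(4t)·(-2,-1) - cos(4t)·(-3,-2)).
General solution: C_1X_1 + C_2X_2.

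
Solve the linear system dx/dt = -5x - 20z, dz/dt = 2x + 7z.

x(t) = 3c_1e^(t)sin(2t) - c_1e^(t)cos(2t) - c_2e^(t)sin(2t) - 3c_2e^(t)cos(2t), z(t) = -c_1e^(t)sin(2t) + c_2e^(t)cos(2t)

Coefficient matrix A = [[-5, -20], [2, 7]].
Characteristic polynomial det(A - λI) = λ^2 - 2λ + 5 = 0.
Eigenvalues λ = 1 ± 2i (complex conjugate pair).
For λ=1+2i: an eigenvector is (-1,0) - i(3,-1) = (-1 - 3i, 0 + i).
A real fundamental pair from Re and Im of e^((1+2i)t)v: X_1 = e^(t)(cos(2t)·(-1,0) + sin(2t)·(3,-1)), X_2 = e^(t)(sin(2t)·(-1,0) - cos(2t)·(3,-1)).
General solution: c_1X_1 + c_2X_2.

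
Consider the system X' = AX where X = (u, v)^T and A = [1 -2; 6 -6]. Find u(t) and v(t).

u(t) = 2C_1e^(-2t) - C_2e^(-3t), v(t) = 3C_1e^(-2t) - 2C_2e^(-3t)

Coefficient matrix A = [[1, -2], [6, -6]].
Characteristic polynomial det(A - λI) = λ^2 + 5λ + 6 = 0.
Eigenvalues λ = -2, -3.
For λ=-2: (A-λI) row 1 is [3, -2], so an eigenvector is (2, 3).
For λ=-3: (A-λI) row 1 is [4, -2], so an eigenvector is (-1, -2).
General solution: C_1e^(-2t)(2,3) + C_2e^(-3t)(-1,-2).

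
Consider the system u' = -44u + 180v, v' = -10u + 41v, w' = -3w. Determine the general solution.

Coefficient matrix A = [[-44, 180, 0], [-10, 41, 0], [0, 0, -3]].
det(A - λI) = 0 gives eigenvalues λ = -4, -3, 1.
For λ=-4: eigenvector (9,2,0).
For λ=-3: eigenvector (0,0,1).
For λ=1: eigenvector (4,1,0).
General solution: c_1e^(-4t)(9,2,0) + c_2e^(-3t)(0,0,1) + c_3e^(t)(4,1,0).

u(t) = 9c_1e^(-4t) + 4c_3e^(t), v(t) = 2c_1e^(-4t) + c_3e^(t), w(t) = c_2e^(-3t)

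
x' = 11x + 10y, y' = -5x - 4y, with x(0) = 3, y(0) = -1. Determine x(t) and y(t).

Coefficient matrix A = [[11, 10], [-5, -4]].
Characteristic polynomial det(A - λI) = λ^2 - 7λ + 6 = 0.
Eigenvalues λ = 1, 6.
For λ=1: (A-λI) row 1 is [10, 10], so an eigenvector is (1, -1).
For λ=6: (A-λI) row 1 is [5, 10], so an eigenvector is (-2, 1).
General solution: c_1e^(t)(1,-1) + c_2e^(6t)(-2,1).
Applying x(0)=3, y(0)=-1 gives c_1=-1, c_2=-2.

x(t) = 4e^(6t) - e^(t), y(t) = -2e^(6t) + e^(t)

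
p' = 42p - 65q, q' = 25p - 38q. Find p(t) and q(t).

p(t) = -2K_1e^(2t)sin(5t) + 3K_1e^(2t)cos(5t) + 3K_2e^(2t)sin(5t) + 2K_2e^(2t)cos(5t), q(t) = -K_1e^(2t)sin(5t) + 2K_1e^(2t)cos(5t) + 2K_2e^(2t)sin(5t) + K_2e^(2t)cos(5t)

Coefficient matrix A = [[42, -65], [25, -38]].
Characteristic polynomial det(A - λI) = λ^2 - 4λ + 29 = 0.
Eigenvalues λ = 2 ± 5i (complex conjugate pair).
For λ=2+5i: an eigenvector is (3,2) - i(-2,-1) = (3 + 2i, 2 + i).
A real fundamental pair from Re and Im of e^((2+5i)t)v: X_1 = e^(2t)(cos(5t)·(3,2) + sin(5t)·(-2,-1)), X_2 = e^(2t)(sin(5t)·(3,2) - cos(5t)·(-2,-1)).
General solution: K_1X_1 + K_2X_2.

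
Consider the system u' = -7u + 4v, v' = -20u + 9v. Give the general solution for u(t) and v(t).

Coefficient matrix A = [[-7, 4], [-20, 9]].
Characteristic polynomial det(A - λI) = λ^2 - 2λ + 17 = 0.
Eigenvalues λ = 1 ± 4i (complex conjugate pair).
For λ=1+4i: an eigenvector is (1,2) - i(0,-1) = (1, 2 + i).
A real fundamental pair from Re and Im of e^((1+4i)t)v: X_1 = e^(t)(cos(4t)·(1,2) + sin(4t)·(0,-1)), X_2 = e^(t)(sin(4t)·(1,2) - cos(4t)·(0,-1)).
General solution: C_1X_1 + C_2X_2.

u(t) = C_1e^(t)cos(4t) + C_2e^(t)sin(4t), v(t) = -C_1e^(t)sin(4t) + 2C_1e^(t)cos(4t) + 2C_2e^(t)sin(4t) + C_2e^(t)cos(4t)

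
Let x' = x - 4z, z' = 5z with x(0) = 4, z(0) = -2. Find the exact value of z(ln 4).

-2048

A = [[1,-4],[0,5]]; eigenvalues λ = 5, 1.
Eigenvectors: (1,-1) for λ=5, (1,0) for λ=1.
From the initial condition, c_1 = 2, c_2 = 2.
z(ln 4) = (2)(4^5)(-1) + (2)(4^1)(0) = -2048.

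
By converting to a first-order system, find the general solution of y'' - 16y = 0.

Let x_1 = y, x_2 = y'. Then x_1' = x_2 and x_2' = 16x_1.
A = [[0,1],[16,0]]; det(A-λI) = λ^2 - 16.
Eigenvalues λ = 4, -4 with eigenvectors (1,4), (1,-4).

y(t) = K_1e^(4t) + K_2e^(-4t)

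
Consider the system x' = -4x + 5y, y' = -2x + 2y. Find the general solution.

Coefficient matrix A = [[-4, 5], [-2, 2]].
Characteristic polynomial det(A - λI) = λ^2 + 2λ + 2 = 0.
Eigenvalues λ = -1 ± i (complex conjugate pair).
For λ=-1+i: an eigenvector is (-2,-1) - i(1,1) = (-2 - i, -1 - i).
A real fundamental pair from Re and Im of e^((-1+i)t)v: X_1 = e^(-t)(cos(t)·(-2,-1) + sin(t)·(1,1)), X_2 = e^(-t)(sin(t)·(-2,-1) - cos(t)·(1,1)).
General solution: C_1X_1 + C_2X_2.

x(t) = C_1e^(-t)sin(t) - 2C_1e^(-t)cos(t) - 2C_2e^(-t)sin(t) - C_2e^(-t)cos(t), y(t) = C_1e^(-t)sin(t) - C_1e^(-t)cos(t) - C_2e^(-t)sin(t) - C_2e^(-t)cos(t)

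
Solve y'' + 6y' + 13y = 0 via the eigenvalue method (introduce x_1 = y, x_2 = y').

Let x_1 = y, x_2 = y'. Then x_1' = x_2 and x_2' = -13x_1 - 6x_2.
A = [[0,1],[-13,-6]]; det(A-λI) = λ^2 + 6λ + 13.
Eigenvalues λ = -3 ± 2i.

y(t) = K_1e^(-3t)cos(2t) + K_2e^(-3t)sin(2t)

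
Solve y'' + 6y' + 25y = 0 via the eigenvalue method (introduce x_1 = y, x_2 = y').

y(t) = K_1e^(-3t)cos(4t) + K_2e^(-3t)sin(4t)

Let x_1 = y, x_2 = y'. Then x_1' = x_2 and x_2' = -25x_1 - 6x_2.
A = [[0,1],[-25,-6]]; det(A-λI) = λ^2 + 6λ + 25.
Eigenvalues λ = -3 ± 4i.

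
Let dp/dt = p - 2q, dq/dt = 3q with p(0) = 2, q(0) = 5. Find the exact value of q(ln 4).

A = [[1,-2],[0,3]]; eigenvalues λ = 3, 1.
Eigenvectors: (1,-1) for λ=3, (-1,0) for λ=1.
From the initial condition, c_1 = -5, c_2 = -7.
q(ln 4) = (-5)(4^3)(-1) + (-7)(4^1)(0) = 320.

320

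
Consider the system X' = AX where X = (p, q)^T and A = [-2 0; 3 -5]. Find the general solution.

p(t) = c_1e^(-2t), q(t) = c_1e^(-2t) - c_2e^(-5t)

Coefficient matrix A = [[-2, 0], [3, -5]].
Characteristic polynomial det(A - λI) = λ^2 + 7λ + 10 = 0.
Eigenvalues λ = -2, -5.
For λ=-2: (A-λI) row 2 is [3, -3], so an eigenvector is (1, 1).
For λ=-5: (A-λI) row 1 is [3, 0], so an eigenvector is (0, -1).
General solution: c_1e^(-2t)(1,1) + c_2e^(-5t)(0,-1).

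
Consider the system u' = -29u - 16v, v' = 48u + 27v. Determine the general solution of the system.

u(t) = 2K_1e^(-5t) + K_2e^(3t), v(t) = -3K_1e^(-5t) - 2K_2e^(3t)

Coefficient matrix A = [[-29, -16], [48, 27]].
Characteristic polynomial det(A - λI) = λ^2 + 2λ - 15 = 0.
Eigenvalues λ = -5, 3.
For λ=-5: (A-λI) row 1 is [-24, -16], so an eigenvector is (2, -3).
For λ=3: (A-λI) row 1 is [-32, -16], so an eigenvector is (1, -2).
General solution: K_1e^(-5t)(2,-3) + K_2e^(3t)(1,-2).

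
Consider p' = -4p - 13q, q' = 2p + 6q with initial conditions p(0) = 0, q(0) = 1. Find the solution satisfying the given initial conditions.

Coefficient matrix A = [[-4, -13], [2, 6]].
Characteristic polynomial det(A - λI) = λ^2 - 2λ + 2 = 0.
Eigenvalues λ = 1 ± i (complex conjugate pair).
For λ=1+i: an eigenvector is (-3,1) - i(2,-1) = (-3 - 2i, 1 + i).
A real fundamental pair from Re and Im of e^((1+i)t)v: X_1 = e^(t)(cos(t)·(-3,1) + sin(t)·(2,-1)), X_2 = e^(t)(sin(t)·(-3,1) - cos(t)·(2,-1)).
General solution: C_1X_1 + C_2X_2.
Applying p(0)=0, q(0)=1 gives C_1=-2, C_2=3.

p(t) = -13e^(t)sin(t), q(t) = 5e^(t)sin(t) + e^(t)cos(t)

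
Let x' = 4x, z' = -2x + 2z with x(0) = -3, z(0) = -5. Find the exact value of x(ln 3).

-243

A = [[4,0],[-2,2]]; eigenvalues λ = 2, 4.
Eigenvectors: (0,1) for λ=2, (1,-1) for λ=4.
From the initial condition, c_1 = -8, c_2 = -3.
x(ln 3) = (-8)(3^2)(0) + (-3)(3^4)(1) = -243.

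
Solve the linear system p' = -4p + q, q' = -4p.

p(t) = c_1e^(-2t) + c_2te^(-2t) - 2c_2e^(-2t), q(t) = 2c_1e^(-2t) + 2c_2te^(-2t) - 3c_2e^(-2t)

Coefficient matrix A = [[-4, 1], [-4, 0]].
Characteristic polynomial det(A - λI) = λ^2 + 4λ + 4 = 0.
Single eigenvalue λ = -2 with algebraic multiplicity 2.
Eigenvector v = (1,2); generalized eigenvector w with (A-λI)w=v is (-2,-3).
General solution: e^(-2t)[c_1·v + c_2·(t·v + w)].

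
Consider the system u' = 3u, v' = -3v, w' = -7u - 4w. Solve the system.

u(t) = K_2e^(3t), v(t) = K_1e^(-3t), w(t) = -K_2e^(3t) + K_3e^(-4t)

Coefficient matrix A = [[3, 0, 0], [0, -3, 0], [-7, 0, -4]].
det(A - λI) = 0 gives eigenvalues λ = -3, 3, -4.
For λ=-3: eigenvector (0,1,0).
For λ=3: eigenvector (1,0,-1).
For λ=-4: eigenvector (0,0,1).
General solution: K_1e^(-3t)(0,1,0) + K_2e^(3t)(1,0,-1) + K_3e^(-4t)(0,0,1).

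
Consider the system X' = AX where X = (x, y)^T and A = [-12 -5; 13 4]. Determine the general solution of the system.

x(t) = -2C_1e^(-4t)sin(t) - C_1e^(-4t)cos(t) - C_2e^(-4t)sin(t) + 2C_2e^(-4t)cos(t), y(t) = 3C_1e^(-4t)sin(t) + 2C_1e^(-4t)cos(t) + 2C_2e^(-4t)sin(t) - 3C_2e^(-4t)cos(t)

Coefficient matrix A = [[-12, -5], [13, 4]].
Characteristic polynomial det(A - λI) = λ^2 + 8λ + 17 = 0.
Eigenvalues λ = -4 ± i (complex conjugate pair).
For λ=-4+i: an eigenvector is (-1,2) - i(-2,3) = (-1 + 2i, 2 - 3i).
A real fundamental pair from Re and Im of e^((-4+i)t)v: X_1 = e^(-4t)(cos(t)·(-1,2) + sin(t)·(-2,3)), X_2 = e^(-4t)(sin(t)·(-1,2) - cos(t)·(-2,3)).
General solution: C_1X_1 + C_2X_2.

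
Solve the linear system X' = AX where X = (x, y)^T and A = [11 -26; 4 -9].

Coefficient matrix A = [[11, -26], [4, -9]].
Characteristic polynomial det(A - λI) = λ^2 - 2λ + 5 = 0.
Eigenvalues λ = 1 ± 2i (complex conjugate pair).
For λ=1+2i: an eigenvector is (-3,-1) - i(-2,-1) = (-3 + 2i, -1 + i).
A real fundamental pair from Re and Im of e^((1+2i)t)v: X_1 = e^(t)(cos(2t)·(-3,-1) + sin(2t)·(-2,-1)), X_2 = e^(t)(sin(2t)·(-3,-1) - cos(2t)·(-2,-1)).
General solution: c_1X_1 + c_2X_2.

x(t) = -2c_1e^(t)sin(2t) - 3c_1e^(t)cos(2t) - 3c_2e^(t)sin(2t) + 2c_2e^(t)cos(2t), y(t) = -c_1e^(t)sin(2t) - c_1e^(t)cos(2t) - c_2e^(t)sin(2t) + c_2e^(t)cos(2t)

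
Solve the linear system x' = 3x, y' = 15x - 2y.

Coefficient matrix A = [[3, 0], [15, -2]].
Characteristic polynomial det(A - λI) = λ^2 - λ - 6 = 0.
Eigenvalues λ = 3, -2.
For λ=3: (A-λI) row 2 is [15, -5], so an eigenvector is (1, 3).
For λ=-2: (A-λI) row 1 is [5, 0], so an eigenvector is (0, -1).
General solution: K_1e^(3t)(1,3) + K_2e^(-2t)(0,-1).

x(t) = K_1e^(3t), y(t) = 3K_1e^(3t) - K_2e^(-2t)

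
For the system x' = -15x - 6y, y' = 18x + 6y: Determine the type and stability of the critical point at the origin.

A = [[-15,-6],[18,6]]; det(A-λI) = λ^2 + 9λ + 18.
λ = -6, -3: both negative.

stable node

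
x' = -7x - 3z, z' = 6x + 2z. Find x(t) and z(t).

Coefficient matrix A = [[-7, -3], [6, 2]].
Characteristic polynomial det(A - λI) = λ^2 + 5λ + 4 = 0.
Eigenvalues λ = -4, -1.
For λ=-4: (A-λI) row 1 is [-3, -3], so an eigenvector is (1, -1).
For λ=-1: (A-λI) row 1 is [-6, -3], so an eigenvector is (1, -2).
General solution: C_1e^(-4t)(1,-1) + C_2e^(-t)(1,-2).

x(t) = C_1e^(-4t) + C_2e^(-t), z(t) = -C_1e^(-4t) - 2C_2e^(-t)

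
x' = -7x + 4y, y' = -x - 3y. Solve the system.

x(t) = 2C_1e^(-5t) + 2C_2te^(-5t) + 3C_2e^(-5t), y(t) = C_1e^(-5t) + C_2te^(-5t) + 2C_2e^(-5t)

Coefficient matrix A = [[-7, 4], [-1, -3]].
Characteristic polynomial det(A - λI) = λ^2 + 10λ + 25 = 0.
Single eigenvalue λ = -5 with algebraic multiplicity 2.
Eigenvector v = (2,1); generalized eigenvector w with (A-λI)w=v is (3,2).
General solution: e^(-5t)[C_1·v + C_2·(t·v + w)].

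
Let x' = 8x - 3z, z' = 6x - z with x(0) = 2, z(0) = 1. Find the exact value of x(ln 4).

A = [[8,-3],[6,-1]]; eigenvalues λ = 2, 5.
Eigenvectors: (-1,-2) for λ=2, (-1,-1) for λ=5.
From the initial condition, c_1 = 1, c_2 = -3.
x(ln 4) = (1)(4^2)(-1) + (-3)(4^5)(-1) = 3056.

3056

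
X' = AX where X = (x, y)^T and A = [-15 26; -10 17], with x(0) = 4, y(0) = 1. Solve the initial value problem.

x(t) = -19e^(t)sin(2t) + 4e^(t)cos(2t), y(t) = -12e^(t)sin(2t) + e^(t)cos(2t)

Coefficient matrix A = [[-15, 26], [-10, 17]].
Characteristic polynomial det(A - λI) = λ^2 - 2λ + 5 = 0.
Eigenvalues λ = 1 ± 2i (complex conjugate pair).
For λ=1+2i: an eigenvector is (-3,-2) - i(-2,-1) = (-3 + 2i, -2 + i).
A real fundamental pair from Re and Im of e^((1+2i)t)v: X_1 = e^(t)(cos(2t)·(-3,-2) + sin(2t)·(-2,-1)), X_2 = e^(t)(sin(2t)·(-3,-2) - cos(2t)·(-2,-1)).
General solution: c_1X_1 + c_2X_2.
Applying x(0)=4, y(0)=1 gives c_1=2, c_2=5.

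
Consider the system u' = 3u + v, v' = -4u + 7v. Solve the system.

Coefficient matrix A = [[3, 1], [-4, 7]].
Characteristic polynomial det(A - λI) = λ^2 - 10λ + 25 = 0.
Single eigenvalue λ = 5 with algebraic multiplicity 2.
Eigenvector v = (-1,-2); generalized eigenvector w with (A-λI)w=v is (2,3).
General solution: e^(5t)[K_1·v + K_2·(t·v + w)].

u(t) = -K_1e^(5t) - K_2te^(5t) + 2K_2e^(5t), v(t) = -2K_1e^(5t) - 2K_2te^(5t) + 3K_2e^(5t)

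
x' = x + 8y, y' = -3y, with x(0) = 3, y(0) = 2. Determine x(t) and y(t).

x(t) = 7e^(t) - 4e^(-3t), y(t) = 2e^(-3t)

Coefficient matrix A = [[1, 8], [0, -3]].
Characteristic polynomial det(A - λI) = λ^2 + 2λ - 3 = 0.
Eigenvalues λ = -3, 1.
For λ=-3: (A-λI) row 1 is [4, 8], so an eigenvector is (2, -1).
For λ=1: (A-λI) row 1 is [0, 8], so an eigenvector is (1, 0).
General solution: C_1e^(-3t)(2,-1) + C_2e^(t)(1,0).
Applying x(0)=3, y(0)=2 gives C_1=-2, C_2=7.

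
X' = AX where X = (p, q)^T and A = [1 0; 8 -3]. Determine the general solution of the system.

Coefficient matrix A = [[1, 0], [8, -3]].
Characteristic polynomial det(A - λI) = λ^2 + 2λ - 3 = 0.
Eigenvalues λ = -3, 1.
For λ=-3: (A-λI) row 1 is [4, 0], so an eigenvector is (0, 1).
For λ=1: (A-λI) row 2 is [8, -4], so an eigenvector is (-1, -2).
General solution: c_1e^(-3t)(0,1) + c_2e^(t)(-1,-2).

p(t) = -c_2e^(t), q(t) = c_1e^(-3t) - 2c_2e^(t)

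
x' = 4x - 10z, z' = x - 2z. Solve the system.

Coefficient matrix A = [[4, -10], [1, -2]].
Characteristic polynomial det(A - λI) = λ^2 - 2λ + 2 = 0.
Eigenvalues λ = 1 ± i (complex conjugate pair).
For λ=1+i: an eigenvector is (1,0) - i(3,1) = (1 - 3i, 0 - i).
A real fundamental pair from Re and Im of e^((1+i)t)v: X_1 = e^(t)(cos(t)·(1,0) + sin(t)·(3,1)), X_2 = e^(t)(sin(t)·(1,0) - cos(t)·(3,1)).
General solution: c_1X_1 + c_2X_2.

x(t) = 3c_1e^(t)sin(t) + c_1e^(t)cos(t) + c_2e^(t)sin(t) - 3c_2e^(t)cos(t), z(t) = c_1e^(t)sin(t) - c_2e^(t)cos(t)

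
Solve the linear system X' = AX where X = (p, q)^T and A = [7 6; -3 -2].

Coefficient matrix A = [[7, 6], [-3, -2]].
Characteristic polynomial det(A - λI) = λ^2 - 5λ + 4 = 0.
Eigenvalues λ = 4, 1.
For λ=4: (A-λI) row 1 is [3, 6], so an eigenvector is (-2, 1).
For λ=1: (A-λI) row 1 is [6, 6], so an eigenvector is (1, -1).
General solution: C_1e^(4t)(-2,1) + C_2e^(t)(1,-1).

p(t) = -2C_1e^(4t) + C_2e^(t), q(t) = C_1e^(4t) - C_2e^(t)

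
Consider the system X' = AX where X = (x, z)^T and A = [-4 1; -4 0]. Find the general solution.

x(t) = c_1e^(-2t) + c_2te^(-2t) + c_2e^(-2t), z(t) = 2c_1e^(-2t) + 2c_2te^(-2t) + 3c_2e^(-2t)

Coefficient matrix A = [[-4, 1], [-4, 0]].
Characteristic polynomial det(A - λI) = λ^2 + 4λ + 4 = 0.
Single eigenvalue λ = -2 with algebraic multiplicity 2.
Eigenvector v = (1,2); generalized eigenvector w with (A-λI)w=v is (1,3).
General solution: e^(-2t)[c_1·v + c_2·(t·v + w)].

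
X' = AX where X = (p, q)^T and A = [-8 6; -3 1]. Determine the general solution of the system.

Coefficient matrix A = [[-8, 6], [-3, 1]].
Characteristic polynomial det(A - λI) = λ^2 + 7λ + 10 = 0.
Eigenvalues λ = -5, -2.
For λ=-5: (A-λI) row 1 is [-3, 6], so an eigenvector is (-2, -1).
For λ=-2: (A-λI) row 1 is [-6, 6], so an eigenvector is (-1, -1).
General solution: C_1e^(-5t)(-2,-1) + C_2e^(-2t)(-1,-1).

p(t) = -2C_1e^(-5t) - C_2e^(-2t), q(t) = -C_1e^(-5t) - C_2e^(-2t)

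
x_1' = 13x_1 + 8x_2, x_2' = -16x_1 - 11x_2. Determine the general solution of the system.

x_1(t) = C_1e^(-3t) + C_2e^(5t), x_2(t) = -2C_1e^(-3t) - C_2e^(5t)

Coefficient matrix A = [[13, 8], [-16, -11]].
Characteristic polynomial det(A - λI) = λ^2 - 2λ - 15 = 0.
Eigenvalues λ = -3, 5.
For λ=-3: (A-λI) row 1 is [16, 8], so an eigenvector is (1, -2).
For λ=5: (A-λI) row 1 is [8, 8], so an eigenvector is (1, -1).
General solution: C_1e^(-3t)(1,-2) + C_2e^(5t)(1,-1).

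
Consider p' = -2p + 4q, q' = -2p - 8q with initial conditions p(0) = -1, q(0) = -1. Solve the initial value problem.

Coefficient matrix A = [[-2, 4], [-2, -8]].
Characteristic polynomial det(A - λI) = λ^2 + 10λ + 24 = 0.
Eigenvalues λ = -4, -6.
For λ=-4: (A-λI) row 1 is [2, 4], so an eigenvector is (-2, 1).
For λ=-6: (A-λI) row 1 is [4, 4], so an eigenvector is (-1, 1).
General solution: c_1e^(-4t)(-2,1) + c_2e^(-6t)(-1,1).
Applying p(0)=-1, q(0)=-1 gives c_1=2, c_2=-3.

p(t) = -4e^(-4t) + 3e^(-6t), q(t) = 2e^(-4t) - 3e^(-6t)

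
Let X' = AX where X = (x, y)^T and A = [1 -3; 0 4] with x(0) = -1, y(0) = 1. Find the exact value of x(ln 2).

-16

A = [[1,-3],[0,4]]; eigenvalues λ = 4, 1.
Eigenvectors: (1,-1) for λ=4, (-1,0) for λ=1.
From the initial condition, c_1 = -1, c_2 = 0.
x(ln 2) = (-1)(2^4)(1) + (0)(2^1)(-1) = -16.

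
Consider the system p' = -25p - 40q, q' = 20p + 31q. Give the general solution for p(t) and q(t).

p(t) = C_1e^(3t)sin(4t) - 3C_1e^(3t)cos(4t) - 3C_2e^(3t)sin(4t) - C_2e^(3t)cos(4t), q(t) = -C_1e^(3t)sin(4t) + 2C_1e^(3t)cos(4t) + 2C_2e^(3t)sin(4t) + C_2e^(3t)cos(4t)

Coefficient matrix A = [[-25, -40], [20, 31]].
Characteristic polynomial det(A - λI) = λ^2 - 6λ + 25 = 0.
Eigenvalues λ = 3 ± 4i (complex conjugate pair).
For λ=3+4i: an eigenvector is (-3,2) - i(1,-1) = (-3 - i, 2 + i).
A real fundamental pair from Re and Im of e^((3+4i)t)v: X_1 = e^(3t)(cos(4t)·(-3,2) + sin(4t)·(1,-1)), X_2 = e^(3t)(sin(4t)·(-3,2) - cos(4t)·(1,-1)).
General solution: C_1X_1 + C_2X_2.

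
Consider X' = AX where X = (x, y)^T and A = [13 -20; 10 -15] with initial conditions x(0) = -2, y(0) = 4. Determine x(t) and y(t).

x(t) = -54e^(-t)sin(2t) - 2e^(-t)cos(2t), y(t) = -38e^(-t)sin(2t) + 4e^(-t)cos(2t)

Coefficient matrix A = [[13, -20], [10, -15]].
Characteristic polynomial det(A - λI) = λ^2 + 2λ + 5 = 0.
Eigenvalues λ = -1 ± 2i (complex conjugate pair).
For λ=-1+2i: an eigenvector is (-3,-2) - i(-1,-1) = (-3 + i, -2 + i).
A real fundamental pair from Re and Im of e^((-1+2i)t)v: X_1 = e^(-t)(cos(2t)·(-3,-2) + sin(2t)·(-1,-1)), X_2 = e^(-t)(sin(2t)·(-3,-2) - cos(2t)·(-1,-1)).
General solution: c_1X_1 + c_2X_2.
Applying x(0)=-2, y(0)=4 gives c_1=6, c_2=16.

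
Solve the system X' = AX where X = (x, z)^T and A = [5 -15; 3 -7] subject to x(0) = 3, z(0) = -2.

x(t) = 16e^(-t)sin(3t) + 3e^(-t)cos(3t), z(t) = 7e^(-t)sin(3t) - 2e^(-t)cos(3t)

Coefficient matrix A = [[5, -15], [3, -7]].
Characteristic polynomial det(A - λI) = λ^2 + 2λ + 10 = 0.
Eigenvalues λ = -1 ± 3i (complex conjugate pair).
For λ=-1+3i: an eigenvector is (-2,-1) - i(1,0) = (-2 - i, -1).
A real fundamental pair from Re and Im of e^((-1+3i)t)v: X_1 = e^(-t)(cos(3t)·(-2,-1) + sin(3t)·(1,0)), X_2 = e^(-t)(sin(3t)·(-2,-1) - cos(3t)·(1,0)).
General solution: C_1X_1 + C_2X_2.
Applying x(0)=3, z(0)=-2 gives C_1=2, C_2=-7.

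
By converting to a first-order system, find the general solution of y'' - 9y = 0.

y(t) = c_1e^(-3t) + c_2e^(3t)

Let x_1 = y, x_2 = y'. Then x_1' = x_2 and x_2' = 9x_1.
A = [[0,1],[9,0]]; det(A-λI) = λ^2 - 9.
Eigenvalues λ = -3, 3 with eigenvectors (1,-3), (1,3).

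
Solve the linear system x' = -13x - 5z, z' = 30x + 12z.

x(t) = -K_1e^(2t) - K_2e^(-3t), z(t) = 3K_1e^(2t) + 2K_2e^(-3t)

Coefficient matrix A = [[-13, -5], [30, 12]].
Characteristic polynomial det(A - λI) = λ^2 + λ - 6 = 0.
Eigenvalues λ = 2, -3.
For λ=2: (A-λI) row 1 is [-15, -5], so an eigenvector is (-1, 3).
For λ=-3: (A-λI) row 1 is [-10, -5], so an eigenvector is (-1, 2).
General solution: K_1e^(2t)(-1,3) + K_2e^(-3t)(-1,2).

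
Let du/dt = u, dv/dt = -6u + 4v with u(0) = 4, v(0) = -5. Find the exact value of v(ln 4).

-3296

A = [[1,0],[-6,4]]; eigenvalues λ = 1, 4.
Eigenvectors: (-1,-2) for λ=1, (0,-1) for λ=4.
From the initial condition, c_1 = -4, c_2 = 13.
v(ln 4) = (-4)(4^1)(-2) + (13)(4^4)(-1) = -3296.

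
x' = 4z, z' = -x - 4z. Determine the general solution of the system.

x(t) = 2C_1e^(-2t) + 2C_2te^(-2t) - C_2e^(-2t), z(t) = -C_1e^(-2t) - C_2te^(-2t) + C_2e^(-2t)

Coefficient matrix A = [[0, 4], [-1, -4]].
Characteristic polynomial det(A - λI) = λ^2 + 4λ + 4 = 0.
Single eigenvalue λ = -2 with algebraic multiplicity 2.
Eigenvector v = (2,-1); generalized eigenvector w with (A-λI)w=v is (-1,1).
General solution: e^(-2t)[C_1·v + C_2·(t·v + w)].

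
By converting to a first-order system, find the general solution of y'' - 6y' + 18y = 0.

y(t) = c_1e^(3t)cos(3t) + c_2e^(3t)sin(3t)

Let x_1 = y, x_2 = y'. Then x_1' = x_2 and x_2' = -18x_1 + 6x_2.
A = [[0,1],[-18,6]]; det(A-λI) = λ^2 - 6λ + 18.
Eigenvalues λ = 3 ± 3i.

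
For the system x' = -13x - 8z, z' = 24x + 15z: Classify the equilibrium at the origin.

saddle

A = [[-13,-8],[24,15]]; det(A-λI) = λ^2 - 2λ - 3.
λ = -1, 3: opposite signs.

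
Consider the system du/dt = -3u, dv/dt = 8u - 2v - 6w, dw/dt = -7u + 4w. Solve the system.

u(t) = C_1e^(-3t), v(t) = -2C_1e^(-3t) + C_2e^(-2t) - C_3e^(4t), w(t) = C_1e^(-3t) + C_3e^(4t)

Coefficient matrix A = [[-3, 0, 0], [8, -2, -6], [-7, 0, 4]].
det(A - λI) = 0 gives eigenvalues λ = -3, -2, 4.
For λ=-3: eigenvector (1,-2,1).
For λ=-2: eigenvector (0,1,0).
For λ=4: eigenvector (0,-1,1).
General solution: C_1e^(-3t)(1,-2,1) + C_2e^(-2t)(0,1,0) + C_3e^(4t)(0,-1,1).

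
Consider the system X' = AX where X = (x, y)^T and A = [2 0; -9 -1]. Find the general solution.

x(t) = -K_2e^(2t), y(t) = K_1e^(-t) + 3K_2e^(2t)

Coefficient matrix A = [[2, 0], [-9, -1]].
Characteristic polynomial det(A - λI) = λ^2 - λ - 2 = 0.
Eigenvalues λ = -1, 2.
For λ=-1: (A-λI) row 1 is [3, 0], so an eigenvector is (0, 1).
For λ=2: (A-λI) row 2 is [-9, -3], so an eigenvector is (-1, 3).
General solution: K_1e^(-t)(0,1) + K_2e^(2t)(-1,3).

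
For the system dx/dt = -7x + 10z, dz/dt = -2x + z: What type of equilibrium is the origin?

stable spiral

A = [[-7,10],[-2,1]]; det(A-λI) = λ^2 + 6λ + 13.
λ = -3 ± 2i: negative real part.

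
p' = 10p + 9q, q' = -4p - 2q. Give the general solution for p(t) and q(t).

Coefficient matrix A = [[10, 9], [-4, -2]].
Characteristic polynomial det(A - λI) = λ^2 - 8λ + 16 = 0.
Single eigenvalue λ = 4 with algebraic multiplicity 2.
Eigenvector v = (3,-2); generalized eigenvector w with (A-λI)w=v is (-1,1).
General solution: e^(4t)[K_1·v + K_2·(t·v + w)].

p(t) = 3K_1e^(4t) + 3K_2te^(4t) - K_2e^(4t), q(t) = -2K_1e^(4t) - 2K_2te^(4t) + K_2e^(4t)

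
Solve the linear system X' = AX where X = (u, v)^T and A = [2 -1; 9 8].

Coefficient matrix A = [[2, -1], [9, 8]].
Characteristic polynomial det(A - λI) = λ^2 - 10λ + 25 = 0.
Single eigenvalue λ = 5 with algebraic multiplicity 2.
Eigenvector v = (1,-3); generalized eigenvector w with (A-λI)w=v is (-1,2).
General solution: e^(5t)[c_1·v + c_2·(t·v + w)].

u(t) = c_1e^(5t) + c_2te^(5t) - c_2e^(5t), v(t) = -3c_1e^(5t) - 3c_2te^(5t) + 2c_2e^(5t)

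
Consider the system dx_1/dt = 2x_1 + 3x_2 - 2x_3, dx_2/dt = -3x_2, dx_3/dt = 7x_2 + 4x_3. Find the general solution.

Coefficient matrix A = [[2, 3, -2], [0, -3, 0], [0, 7, 4]].
det(A - λI) = 0 gives eigenvalues λ = 2, -3, 4.
For λ=2: eigenvector (1,0,0).
For λ=-3: eigenvector (-1,1,-1).
For λ=4: eigenvector (-1,0,1).
General solution: K_1e^(2t)(1,0,0) + K_2e^(-3t)(-1,1,-1) + K_3e^(4t)(-1,0,1).

x_1(t) = K_1e^(2t) - K_2e^(-3t) - K_3e^(4t), x_2(t) = K_2e^(-3t), x_3(t) = -K_2e^(-3t) + K_3e^(4t)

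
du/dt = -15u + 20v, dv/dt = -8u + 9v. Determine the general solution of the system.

Coefficient matrix A = [[-15, 20], [-8, 9]].
Characteristic polynomial det(A - λI) = λ^2 + 6λ + 25 = 0.
Eigenvalues λ = -3 ± 4i (complex conjugate pair).
For λ=-3+4i: an eigenvector is (-2,-1) - i(1,1) = (-2 - i, -1 - i).
A real fundamental pair from Re and Im of e^((-3+4i)t)v: X_1 = e^(-3t)(cos(4t)·(-2,-1) + sin(4t)·(1,1)), X_2 = e^(-3t)(sin(4t)·(-2,-1) - cos(4t)·(1,1)).
General solution: K_1X_1 + K_2X_2.

u(t) = K_1e^(-3t)sin(4t) - 2K_1e^(-3t)cos(4t) - 2K_2e^(-3t)sin(4t) - K_2e^(-3t)cos(4t), v(t) = K_1e^(-3t)sin(4t) - K_1e^(-3t)cos(4t) - K_2e^(-3t)sin(4t) - K_2e^(-3t)cos(4t)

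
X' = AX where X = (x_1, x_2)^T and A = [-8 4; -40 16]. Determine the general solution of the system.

x_1(t) = K_1e^(4t)cos(4t) + K_2e^(4t)sin(4t), x_2(t) = -K_1e^(4t)sin(4t) + 3K_1e^(4t)cos(4t) + 3K_2e^(4t)sin(4t) + K_2e^(4t)cos(4t)

Coefficient matrix A = [[-8, 4], [-40, 16]].
Characteristic polynomial det(A - λI) = λ^2 - 8λ + 32 = 0.
Eigenvalues λ = 4 ± 4i (complex conjugate pair).
For λ=4+4i: an eigenvector is (1,3) - i(0,-1) = (1, 3 + i).
A real fundamental pair from Re and Im of e^((4+4i)t)v: X_1 = e^(4t)(cos(4t)·(1,3) + sin(4t)·(0,-1)), X_2 = e^(4t)(sin(4t)·(1,3) - cos(4t)·(0,-1)).
General solution: K_1X_1 + K_2X_2.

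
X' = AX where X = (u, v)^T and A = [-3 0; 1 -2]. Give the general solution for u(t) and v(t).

u(t) = -c_1e^(-3t), v(t) = c_1e^(-3t) + c_2e^(-2t)

Coefficient matrix A = [[-3, 0], [1, -2]].
Characteristic polynomial det(A - λI) = λ^2 + 5λ + 6 = 0.
Eigenvalues λ = -3, -2.
For λ=-3: (A-λI) row 2 is [1, 1], so an eigenvector is (-1, 1).
For λ=-2: (A-λI) row 1 is [-1, 0], so an eigenvector is (0, 1).
General solution: c_1e^(-3t)(-1,1) + c_2e^(-2t)(0,1).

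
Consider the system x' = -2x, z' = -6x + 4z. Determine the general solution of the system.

Coefficient matrix A = [[-2, 0], [-6, 4]].
Characteristic polynomial det(A - λI) = λ^2 - 2λ - 8 = 0.
Eigenvalues λ = -2, 4.
For λ=-2: (A-λI) row 2 is [-6, 6], so an eigenvector is (-1, -1).
For λ=4: (A-λI) row 1 is [-6, 0], so an eigenvector is (0, 1).
General solution: K_1e^(-2t)(-1,-1) + K_2e^(4t)(0,1).

x(t) = -K_1e^(-2t), z(t) = -K_1e^(-2t) + K_2e^(4t)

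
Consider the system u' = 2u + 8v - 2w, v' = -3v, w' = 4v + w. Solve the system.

u(t) = 2K_1e^(-3t) + 2K_2e^(t) + K_3e^(2t), v(t) = -K_1e^(-3t), w(t) = K_1e^(-3t) + K_2e^(t)

Coefficient matrix A = [[2, 8, -2], [0, -3, 0], [0, 4, 1]].
det(A - λI) = 0 gives eigenvalues λ = -3, 1, 2.
For λ=-3: eigenvector (2,-1,1).
For λ=1: eigenvector (2,0,1).
For λ=2: eigenvector (1,0,0).
General solution: K_1e^(-3t)(2,-1,1) + K_2e^(t)(2,0,1) + K_3e^(2t)(1,0,0).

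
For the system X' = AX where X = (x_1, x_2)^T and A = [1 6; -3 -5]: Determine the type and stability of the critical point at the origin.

stable spiral

A = [[1,6],[-3,-5]]; det(A-λI) = λ^2 + 4λ + 13.
λ = -2 ± 3i: negative real part.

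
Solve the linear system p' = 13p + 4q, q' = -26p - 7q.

p(t) = C_1e^(3t)sin(2t) + C_1e^(3t)cos(2t) + C_2e^(3t)sin(2t) - C_2e^(3t)cos(2t), q(t) = -3C_1e^(3t)sin(2t) - 2C_1e^(3t)cos(2t) - 2C_2e^(3t)sin(2t) + 3C_2e^(3t)cos(2t)

Coefficient matrix A = [[13, 4], [-26, -7]].
Characteristic polynomial det(A - λI) = λ^2 - 6λ + 13 = 0.
Eigenvalues λ = 3 ± 2i (complex conjugate pair).
For λ=3+2i: an eigenvector is (1,-2) - i(1,-3) = (1 - i, -2 + 3i).
A real fundamental pair from Re and Im of e^((3+2i)t)v: X_1 = e^(3t)(cos(2t)·(1,-2) + sin(2t)·(1,-3)), X_2 = e^(3t)(sin(2t)·(1,-2) - cos(2t)·(1,-3)).
General solution: C_1X_1 + C_2X_2.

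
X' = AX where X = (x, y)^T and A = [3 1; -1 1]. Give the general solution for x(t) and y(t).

Coefficient matrix A = [[3, 1], [-1, 1]].
Characteristic polynomial det(A - λI) = λ^2 - 4λ + 4 = 0.
Single eigenvalue λ = 2 with algebraic multiplicity 2.
Eigenvector v = (-1,1); generalized eigenvector w with (A-λI)w=v is (-1,0).
General solution: e^(2t)[K_1·v + K_2·(t·v + w)].

x(t) = -K_1e^(2t) - K_2te^(2t) - K_2e^(2t), y(t) = K_1e^(2t) + K_2te^(2t)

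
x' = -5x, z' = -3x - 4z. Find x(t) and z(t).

x(t) = K_2e^(-5t), z(t) = -K_1e^(-4t) + 3K_2e^(-5t)

Coefficient matrix A = [[-5, 0], [-3, -4]].
Characteristic polynomial det(A - λI) = λ^2 + 9λ + 20 = 0.
Eigenvalues λ = -4, -5.
For λ=-4: (A-λI) row 1 is [-1, 0], so an eigenvector is (0, -1).
For λ=-5: (A-λI) row 2 is [-3, 1], so an eigenvector is (1, 3).
General solution: K_1e^(-4t)(0,-1) + K_2e^(-5t)(1,3).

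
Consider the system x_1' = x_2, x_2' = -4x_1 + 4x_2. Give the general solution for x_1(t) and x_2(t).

x_1(t) = c_1e^(2t) + c_2te^(2t) - c_2e^(2t), x_2(t) = 2c_1e^(2t) + 2c_2te^(2t) - c_2e^(2t)

Coefficient matrix A = [[0, 1], [-4, 4]].
Characteristic polynomial det(A - λI) = λ^2 - 4λ + 4 = 0.
Single eigenvalue λ = 2 with algebraic multiplicity 2.
Eigenvector v = (1,2); generalized eigenvector w with (A-λI)w=v is (-1,-1).
General solution: e^(2t)[c_1·v + c_2·(t·v + w)].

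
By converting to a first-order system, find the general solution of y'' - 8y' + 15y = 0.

Let x_1 = y, x_2 = y'. Then x_1' = x_2 and x_2' = -15x_1 + 8x_2.
A = [[0,1],[-15,8]]; det(A-λI) = λ^2 - 8λ + 15.
Eigenvalues λ = 5, 3 with eigenvectors (1,5), (1,3).

y(t) = c_1e^(5t) + c_2e^(3t)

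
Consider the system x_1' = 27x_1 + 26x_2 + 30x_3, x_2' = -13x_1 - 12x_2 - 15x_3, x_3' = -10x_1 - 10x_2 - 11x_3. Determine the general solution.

x_1(t) = -K_1e^(t) + 6K_2e^(4t) - 2K_3e^(-t), x_2(t) = K_1e^(t) - 3K_2e^(4t) + K_3e^(-t), x_3(t) = -2K_2e^(4t) + K_3e^(-t)

Coefficient matrix A = [[27, 26, 30], [-13, -12, -15], [-10, -10, -11]].
det(A - λI) = 0 gives eigenvalues λ = 1, 4, -1.
For λ=1: eigenvector (-1,1,0).
For λ=4: eigenvector (6,-3,-2).
For λ=-1: eigenvector (-2,1,1).
General solution: K_1e^(t)(-1,1,0) + K_2e^(4t)(6,-3,-2) + K_3e^(-t)(-2,1,1).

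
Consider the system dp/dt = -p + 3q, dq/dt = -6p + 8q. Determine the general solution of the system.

Coefficient matrix A = [[-1, 3], [-6, 8]].
Characteristic polynomial det(A - λI) = λ^2 - 7λ + 10 = 0.
Eigenvalues λ = 5, 2.
For λ=5: (A-λI) row 1 is [-6, 3], so an eigenvector is (-1, -2).
For λ=2: (A-λI) row 1 is [-3, 3], so an eigenvector is (-1, -1).
General solution: C_1e^(5t)(-1,-2) + C_2e^(2t)(-1,-1).

p(t) = -C_1e^(5t) - C_2e^(2t), q(t) = -2C_1e^(5t) - C_2e^(2t)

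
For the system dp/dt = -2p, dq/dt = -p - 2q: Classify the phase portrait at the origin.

stable improper node

A = [[-2,0],[-1,-2]]; det(A-λI) = λ^2 + 4λ + 4.
repeated λ = -2 with a single eigenvector.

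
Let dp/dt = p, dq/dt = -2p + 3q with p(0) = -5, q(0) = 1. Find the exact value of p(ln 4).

-20

A = [[1,0],[-2,3]]; eigenvalues λ = 1, 3.
Eigenvectors: (-1,-1) for λ=1, (0,1) for λ=3.
From the initial condition, c_1 = 5, c_2 = 6.
p(ln 4) = (5)(4^1)(-1) + (6)(4^3)(0) = -20.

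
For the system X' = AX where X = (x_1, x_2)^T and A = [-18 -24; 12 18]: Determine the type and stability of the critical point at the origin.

saddle

A = [[-18,-24],[12,18]]; det(A-λI) = λ^2 - 36.
λ = -6, 6: opposite signs.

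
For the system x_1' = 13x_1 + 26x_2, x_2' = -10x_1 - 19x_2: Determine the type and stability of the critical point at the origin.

A = [[13,26],[-10,-19]]; det(A-λI) = λ^2 + 6λ + 13.
λ = -3 ± 2i: negative real part.

stable spiral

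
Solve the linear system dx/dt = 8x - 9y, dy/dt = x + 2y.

Coefficient matrix A = [[8, -9], [1, 2]].
Characteristic polynomial det(A - λI) = λ^2 - 10λ + 25 = 0.
Single eigenvalue λ = 5 with algebraic multiplicity 2.
Eigenvector v = (3,1); generalized eigenvector w with (A-λI)w=v is (1,0).
General solution: e^(5t)[K_1·v + K_2·(t·v + w)].

x(t) = 3K_1e^(5t) + 3K_2te^(5t) + K_2e^(5t), y(t) = K_1e^(5t) + K_2te^(5t)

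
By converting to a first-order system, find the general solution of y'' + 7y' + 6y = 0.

Let x_1 = y, x_2 = y'. Then x_1' = x_2 and x_2' = -6x_1 - 7x_2.
A = [[0,1],[-6,-7]]; det(A-λI) = λ^2 + 7λ + 6.
Eigenvalues λ = -1, -6 with eigenvectors (1,-1), (1,-6).

y(t) = c_1e^(-t) + c_2e^(-6t)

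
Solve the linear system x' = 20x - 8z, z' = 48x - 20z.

x(t) = -C_1e^(4t) + C_2e^(-4t), z(t) = -2C_1e^(4t) + 3C_2e^(-4t)

Coefficient matrix A = [[20, -8], [48, -20]].
Characteristic polynomial det(A - λI) = λ^2 - 16 = 0.
Eigenvalues λ = 4, -4.
For λ=4: (A-λI) row 1 is [16, -8], so an eigenvector is (-1, -2).
For λ=-4: (A-λI) row 1 is [24, -8], so an eigenvector is (1, 3).
General solution: C_1e^(4t)(-1,-2) + C_2e^(-4t)(1,3).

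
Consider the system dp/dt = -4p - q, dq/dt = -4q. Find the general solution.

p(t) = -C_1e^(-4t) - C_2te^(-4t) + 3C_2e^(-4t), q(t) = C_2e^(-4t)

Coefficient matrix A = [[-4, -1], [0, -4]].
Characteristic polynomial det(A - λI) = λ^2 + 8λ + 16 = 0.
Single eigenvalue λ = -4 with algebraic multiplicity 2.
Eigenvector v = (-1,0); generalized eigenvector w with (A-λI)w=v is (3,1).
General solution: e^(-4t)[C_1·v + C_2·(t·v + w)].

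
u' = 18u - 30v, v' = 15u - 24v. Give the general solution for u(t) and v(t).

Coefficient matrix A = [[18, -30], [15, -24]].
Characteristic polynomial det(A - λI) = λ^2 + 6λ + 18 = 0.
Eigenvalues λ = -3 ± 3i (complex conjugate pair).
For λ=-3+3i: an eigenvector is (-3,-2) - i(-1,-1) = (-3 + i, -2 + i).
A real fundamental pair from Re and Im of e^((-3+3i)t)v: X_1 = e^(-3t)(cos(3t)·(-3,-2) + sin(3t)·(-1,-1)), X_2 = e^(-3t)(sin(3t)·(-3,-2) - cos(3t)·(-1,-1)).
General solution: K_1X_1 + K_2X_2.

u(t) = -K_1e^(-3t)sin(3t) - 3K_1e^(-3t)cos(3t) - 3K_2e^(-3t)sin(3t) + K_2e^(-3t)cos(3t), v(t) = -K_1e^(-3t)sin(3t) - 2K_1e^(-3t)cos(3t) - 2K_2e^(-3t)sin(3t) + K_2e^(-3t)cos(3t)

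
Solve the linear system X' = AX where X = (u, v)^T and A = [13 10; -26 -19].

Coefficient matrix A = [[13, 10], [-26, -19]].
Characteristic polynomial det(A - λI) = λ^2 + 6λ + 13 = 0.
Eigenvalues λ = -3 ± 2i (complex conjugate pair).
For λ=-3+2i: an eigenvector is (-2,3) - i(-1,2) = (-2 + i, 3 - 2i).
A real fundamental pair from Re and Im of e^((-3+2i)t)v: X_1 = e^(-3t)(cos(2t)·(-2,3) + sin(2t)·(-1,2)), X_2 = e^(-3t)(sin(2t)·(-2,3) - cos(2t)·(-1,2)).
General solution: C_1X_1 + C_2X_2.

u(t) = -C_1e^(-3t)sin(2t) - 2C_1e^(-3t)cos(2t) - 2C_2e^(-3t)sin(2t) + C_2e^(-3t)cos(2t), v(t) = 2C_1e^(-3t)sin(2t) + 3C_1e^(-3t)cos(2t) + 3C_2e^(-3t)sin(2t) - 2C_2e^(-3t)cos(2t)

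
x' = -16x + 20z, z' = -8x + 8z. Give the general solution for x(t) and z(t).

Coefficient matrix A = [[-16, 20], [-8, 8]].
Characteristic polynomial det(A - λI) = λ^2 + 8λ + 32 = 0.
Eigenvalues λ = -4 ± 4i (complex conjugate pair).
For λ=-4+4i: an eigenvector is (-2,-1) - i(1,1) = (-2 - i, -1 - i).
A real fundamental pair from Re and Im of e^((-4+4i)t)v: X_1 = e^(-4t)(cos(4t)·(-2,-1) + sin(4t)·(1,1)), X_2 = e^(-4t)(sin(4t)·(-2,-1) - cos(4t)·(1,1)).
General solution: c_1X_1 + c_2X_2.

x(t) = c_1e^(-4t)sin(4t) - 2c_1e^(-4t)cos(4t) - 2c_2e^(-4t)sin(4t) - c_2e^(-4t)cos(4t), z(t) = c_1e^(-4t)sin(4t) - c_1e^(-4t)cos(4t) - c_2e^(-4t)sin(4t) - c_2e^(-4t)cos(4t)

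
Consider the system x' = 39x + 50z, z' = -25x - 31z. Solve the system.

Coefficient matrix A = [[39, 50], [-25, -31]].
Characteristic polynomial det(A - λI) = λ^2 - 8λ + 41 = 0.
Eigenvalues λ = 4 ± 5i (complex conjugate pair).
For λ=4+5i: an eigenvector is (-1,1) - i(3,-2) = (-1 - 3i, 1 + 2i).
A real fundamental pair from Re and Im of e^((4+5i)t)v: X_1 = e^(4t)(cos(5t)·(-1,1) + sin(5t)·(3,-2)), X_2 = e^(4t)(sin(5t)·(-1,1) - cos(5t)·(3,-2)).
General solution: K_1X_1 + K_2X_2.

x(t) = 3K_1e^(4t)sin(5t) - K_1e^(4t)cos(5t) - K_2e^(4t)sin(5t) - 3K_2e^(4t)cos(5t), z(t) = -2K_1e^(4t)sin(5t) + K_1e^(4t)cos(5t) + K_2e^(4t)sin(5t) + 2K_2e^(4t)cos(5t)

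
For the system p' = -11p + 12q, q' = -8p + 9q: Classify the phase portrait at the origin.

A = [[-11,12],[-8,9]]; det(A-λI) = λ^2 + 2λ - 3.
λ = 1, -3: opposite signs.

saddle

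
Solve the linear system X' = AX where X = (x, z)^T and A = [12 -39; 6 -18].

Coefficient matrix A = [[12, -39], [6, -18]].
Characteristic polynomial det(A - λI) = λ^2 + 6λ + 18 = 0.
Eigenvalues λ = -3 ± 3i (complex conjugate pair).
For λ=-3+3i: an eigenvector is (-3,-1) - i(-2,-1) = (-3 + 2i, -1 + i).
A real fundamental pair from Re and Im of e^((-3+3i)t)v: X_1 = e^(-3t)(cos(3t)·(-3,-1) + sin(3t)·(-2,-1)), X_2 = e^(-3t)(sin(3t)·(-3,-1) - cos(3t)·(-2,-1)).
General solution: C_1X_1 + C_2X_2.

x(t) = -2C_1e^(-3t)sin(3t) - 3C_1e^(-3t)cos(3t) - 3C_2e^(-3t)sin(3t) + 2C_2e^(-3t)cos(3t), z(t) = -C_1e^(-3t)sin(3t) - C_1e^(-3t)cos(3t) - C_2e^(-3t)sin(3t) + C_2e^(-3t)cos(3t)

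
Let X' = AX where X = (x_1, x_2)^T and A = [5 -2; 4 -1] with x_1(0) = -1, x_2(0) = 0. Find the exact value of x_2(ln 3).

-48

A = [[5,-2],[4,-1]]; eigenvalues λ = 1, 3.
Eigenvectors: (-1,-2) for λ=1, (-1,-1) for λ=3.
From the initial condition, c_1 = -1, c_2 = 2.
x_2(ln 3) = (-1)(3^1)(-2) + (2)(3^3)(-1) = -48.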